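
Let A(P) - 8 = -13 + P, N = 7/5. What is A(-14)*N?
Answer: -133/5 ≈ -26.600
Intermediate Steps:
N = 7/5 (N = 7*(⅕) = 7/5 ≈ 1.4000)
A(P) = -5 + P (A(P) = 8 + (-13 + P) = -5 + P)
A(-14)*N = (-5 - 14)*(7/5) = -19*7/5 = -133/5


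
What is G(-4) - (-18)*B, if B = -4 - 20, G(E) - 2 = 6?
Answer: -424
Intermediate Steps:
G(E) = 8 (G(E) = 2 + 6 = 8)
B = -24
G(-4) - (-18)*B = 8 - (-18)*(-24) = 8 - 18*24 = 8 - 432 = -424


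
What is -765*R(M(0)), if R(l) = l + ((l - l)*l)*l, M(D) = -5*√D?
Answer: 0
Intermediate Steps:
R(l) = l (R(l) = l + (0*l)*l = l + 0*l = l + 0 = l)
-765*R(M(0)) = -(-3825)*√0 = -(-3825)*0 = -765*0 = 0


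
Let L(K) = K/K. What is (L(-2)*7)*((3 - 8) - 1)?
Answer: -42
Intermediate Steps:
L(K) = 1
(L(-2)*7)*((3 - 8) - 1) = (1*7)*((3 - 8) - 1) = 7*(-5 - 1) = 7*(-6) = -42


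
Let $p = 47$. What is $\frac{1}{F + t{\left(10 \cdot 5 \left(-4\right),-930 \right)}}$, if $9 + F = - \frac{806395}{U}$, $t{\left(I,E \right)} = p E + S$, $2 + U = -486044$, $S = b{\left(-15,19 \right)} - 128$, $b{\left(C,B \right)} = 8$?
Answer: $- \frac{486046}{21306964199} \approx -2.2812 \cdot 10^{-5}$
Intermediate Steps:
$S = -120$ ($S = 8 - 128 = -120$)
$U = -486046$ ($U = -2 - 486044 = -486046$)
$t{\left(I,E \right)} = -120 + 47 E$ ($t{\left(I,E \right)} = 47 E - 120 = -120 + 47 E$)
$F = - \frac{3568019}{486046}$ ($F = -9 - \frac{806395}{-486046} = -9 - - \frac{806395}{486046} = -9 + \frac{806395}{486046} = - \frac{3568019}{486046} \approx -7.3409$)
$\frac{1}{F + t{\left(10 \cdot 5 \left(-4\right),-930 \right)}} = \frac{1}{- \frac{3568019}{486046} + \left(-120 + 47 \left(-930\right)\right)} = \frac{1}{- \frac{3568019}{486046} - 43830} = \frac{1}{- \frac{21306964199}{486046}} = - \frac{486046}{21306964199}$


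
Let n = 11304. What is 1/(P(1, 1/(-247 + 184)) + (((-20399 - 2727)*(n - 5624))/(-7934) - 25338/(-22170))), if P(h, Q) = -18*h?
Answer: 14658065/242432526271 ≈ 6.0462e-5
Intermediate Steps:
1/(P(1, 1/(-247 + 184)) + (((-20399 - 2727)*(n - 5624))/(-7934) - 25338/(-22170))) = 1/(-18*1 + (((-20399 - 2727)*(11304 - 5624))/(-7934) - 25338/(-22170))) = 1/(-18 + (-23126*5680*(-1/7934) - 25338*(-1/22170))) = 1/(-18 + (-131355680*(-1/7934) + 4223/3695)) = 1/(-18 + (65677840/3967 + 4223/3695)) = 1/(-18 + 242696371441/14658065) = 1/(242432526271/14658065) = 14658065/242432526271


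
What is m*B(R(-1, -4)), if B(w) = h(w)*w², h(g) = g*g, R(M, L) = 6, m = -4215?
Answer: -5462640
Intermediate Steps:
h(g) = g²
B(w) = w⁴ (B(w) = w²*w² = w⁴)
m*B(R(-1, -4)) = -4215*6⁴ = -4215*1296 = -5462640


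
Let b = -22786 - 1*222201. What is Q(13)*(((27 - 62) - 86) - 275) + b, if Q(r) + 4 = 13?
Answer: -248551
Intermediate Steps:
Q(r) = 9 (Q(r) = -4 + 13 = 9)
b = -244987 (b = -22786 - 222201 = -244987)
Q(13)*(((27 - 62) - 86) - 275) + b = 9*(((27 - 62) - 86) - 275) - 244987 = 9*((-35 - 86) - 275) - 244987 = 9*(-121 - 275) - 244987 = 9*(-396) - 244987 = -3564 - 244987 = -248551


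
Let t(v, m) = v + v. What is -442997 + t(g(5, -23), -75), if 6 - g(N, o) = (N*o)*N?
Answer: -441835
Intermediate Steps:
g(N, o) = 6 - o*N**2 (g(N, o) = 6 - N*o*N = 6 - o*N**2)
t(v, m) = 2*v
-442997 + t(g(5, -23), -75) = -442997 + 2*(6 - 1*(-23)*5**2) = -442997 + 2*(6 - 1*(-23)*25) = -442997 + 2*(6 + 575) = -442997 + 2*581 = -442997 + 1162 = -441835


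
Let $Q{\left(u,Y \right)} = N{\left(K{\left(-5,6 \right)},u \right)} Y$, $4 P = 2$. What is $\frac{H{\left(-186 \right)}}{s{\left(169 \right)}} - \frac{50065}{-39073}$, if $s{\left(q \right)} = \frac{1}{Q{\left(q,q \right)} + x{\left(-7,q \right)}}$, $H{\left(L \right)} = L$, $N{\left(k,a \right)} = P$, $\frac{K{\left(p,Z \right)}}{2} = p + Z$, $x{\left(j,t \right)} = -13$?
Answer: $- \frac{519581762}{39073} \approx -13298.0$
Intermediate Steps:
$K{\left(p,Z \right)} = 2 Z + 2 p$ ($K{\left(p,Z \right)} = 2 \left(p + Z\right) = 2 \left(Z + p\right) = 2 Z + 2 p$)
$P = \frac{1}{2}$ ($P = \frac{1}{4} \cdot 2 = \frac{1}{2} \approx 0.5$)
$N{\left(k,a \right)} = \frac{1}{2}$
$Q{\left(u,Y \right)} = \frac{Y}{2}$
$s{\left(q \right)} = \frac{1}{-13 + \frac{q}{2}}$ ($s{\left(q \right)} = \frac{1}{\frac{q}{2} - 13} = \frac{1}{-13 + \frac{q}{2}}$)
$\frac{H{\left(-186 \right)}}{s{\left(169 \right)}} - \frac{50065}{-39073} = - \frac{186}{2 \frac{1}{-26 + 169}} - \frac{50065}{-39073} = - \frac{186}{2 \cdot \frac{1}{143}} - - \frac{50065}{39073} = - \frac{186}{2 \cdot \frac{1}{143}} + \frac{50065}{39073} = - \frac{186}{\frac{2}{143}} + \frac{50065}{39073} = \left(-186\right) \frac{143}{2} + \frac{50065}{39073} = -13299 + \frac{50065}{39073} = - \frac{519581762}{39073}$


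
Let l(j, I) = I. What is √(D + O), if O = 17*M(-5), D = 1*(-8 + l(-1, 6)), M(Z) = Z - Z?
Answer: I*√2 ≈ 1.4142*I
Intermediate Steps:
M(Z) = 0
D = -2 (D = 1*(-8 + 6) = 1*(-2) = -2)
O = 0 (O = 17*0 = 0)
√(D + O) = √(-2 + 0) = √(-2) = I*√2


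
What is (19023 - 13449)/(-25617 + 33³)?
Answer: 929/1720 ≈ 0.54012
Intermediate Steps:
(19023 - 13449)/(-25617 + 33³) = 5574/(-25617 + 35937) = 5574/10320 = 5574*(1/10320) = 929/1720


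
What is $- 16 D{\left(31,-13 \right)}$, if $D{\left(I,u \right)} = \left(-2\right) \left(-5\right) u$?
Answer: $2080$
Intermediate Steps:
$D{\left(I,u \right)} = 10 u$
$- 16 D{\left(31,-13 \right)} = - 16 \cdot 10 \left(-13\right) = \left(-16\right) \left(-130\right) = 2080$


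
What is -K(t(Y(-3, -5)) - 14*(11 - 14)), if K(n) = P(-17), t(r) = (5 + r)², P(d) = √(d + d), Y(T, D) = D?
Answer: -I*√34 ≈ -5.8309*I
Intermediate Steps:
P(d) = √2*√d (P(d) = √(2*d) = √2*√d)
K(n) = I*√34 (K(n) = √2*√(-17) = √2*(I*√17) = I*√34)
-K(t(Y(-3, -5)) - 14*(11 - 14)) = -I*√34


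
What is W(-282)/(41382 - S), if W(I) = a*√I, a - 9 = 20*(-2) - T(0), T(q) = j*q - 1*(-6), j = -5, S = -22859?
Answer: -37*I*√282/64241 ≈ -0.009672*I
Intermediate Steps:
T(q) = 6 - 5*q (T(q) = -5*q - 1*(-6) = -5*q + 6 = 6 - 5*q)
a = -37 (a = 9 + (20*(-2) - (6 - 5*0)) = 9 + (-40 - (6 + 0)) = 9 + (-40 - 1*6) = 9 + (-40 - 6) = 9 - 46 = -37)
W(I) = -37*√I
W(-282)/(41382 - S) = (-37*I*√282)/(41382 - 1*(-22859)) = (-37*I*√282)/(41382 + 22859) = -37*I*√282/64241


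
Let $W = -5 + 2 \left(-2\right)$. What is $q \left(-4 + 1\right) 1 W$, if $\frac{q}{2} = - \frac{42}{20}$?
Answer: $- \frac{567}{5} \approx -113.4$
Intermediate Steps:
$q = - \frac{21}{5}$ ($q = 2 \left(- \frac{42}{20}\right) = 2 \left(\left(-42\right) \frac{1}{20}\right) = 2 \left(- \frac{21}{10}\right) = - \frac{21}{5} \approx -4.2$)
$W = -9$ ($W = -5 - 4 = -9$)
$q \left(-4 + 1\right) 1 W = - \frac{21 \left(-4 + 1\right) 1}{5} \left(-9\right) = - \frac{21 \left(\left(-3\right) 1\right)}{5} \left(-9\right) = \left(- \frac{21}{5}\right) \left(-3\right) \left(-9\right) = \frac{63}{5} \left(-9\right) = - \frac{567}{5}$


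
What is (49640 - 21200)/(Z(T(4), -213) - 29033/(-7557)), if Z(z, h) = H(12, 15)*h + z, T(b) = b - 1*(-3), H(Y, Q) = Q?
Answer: -214921080/24062683 ≈ -8.9317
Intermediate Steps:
T(b) = 3 + b (T(b) = b + 3 = 3 + b)
Z(z, h) = z + 15*h (Z(z, h) = 15*h + z = z + 15*h)
(49640 - 21200)/(Z(T(4), -213) - 29033/(-7557)) = (49640 - 21200)/(((3 + 4) + 15*(-213)) - 29033/(-7557)) = 28440/((7 - 3195) - 29033*(-1/7557)) = 28440/(-3188 + 29033/7557) = 28440/(-24062683/7557) = 28440*(-7557/24062683) = -214921080/24062683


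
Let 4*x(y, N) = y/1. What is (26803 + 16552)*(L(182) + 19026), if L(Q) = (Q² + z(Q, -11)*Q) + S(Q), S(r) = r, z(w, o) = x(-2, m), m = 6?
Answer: 2264908555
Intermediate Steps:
x(y, N) = y/4 (x(y, N) = (y/1)/4 = (y*1)/4 = y/4)
z(w, o) = -½ (z(w, o) = (¼)*(-2) = -½)
L(Q) = Q² + Q/2 (L(Q) = (Q² - Q/2) + Q = Q² + Q/2)
(26803 + 16552)*(L(182) + 19026) = (26803 + 16552)*(182*(½ + 182) + 19026) = 43355*(182*(365/2) + 19026) = 43355*(33215 + 19026) = 43355*52241 = 2264908555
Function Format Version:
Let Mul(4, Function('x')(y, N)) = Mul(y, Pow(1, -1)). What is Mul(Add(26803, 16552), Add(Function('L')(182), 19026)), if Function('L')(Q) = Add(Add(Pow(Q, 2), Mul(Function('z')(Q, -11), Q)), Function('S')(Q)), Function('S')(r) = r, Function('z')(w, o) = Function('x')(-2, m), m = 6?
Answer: 2264908555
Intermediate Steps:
Function('x')(y, N) = Mul(Rational(1, 4), y) (Function('x')(y, N) = Mul(Rational(1, 4), Mul(y, Pow(1, -1))) = Mul(Rational(1, 4), Mul(y, 1)) = Mul(Rational(1, 4), y))
Function('z')(w, o) = Rational(-1, 2) (Function('z')(w, o) = Mul(Rational(1, 4), -2) = Rational(-1, 2))
Function('L')(Q) = Add(Pow(Q, 2), Mul(Rational(1, 2), Q)) (Function('L')(Q) = Add(Add(Pow(Q, 2), Mul(Rational(-1, 2), Q)), Q) = Add(Pow(Q, 2), Mul(Rational(1, 2), Q)))
Mul(Add(26803, 16552), Add(Function('L')(182), 19026)) = Mul(Add(26803, 16552), Add(Mul(182, Add(Rational(1, 2), 182)), 19026)) = Mul(43355, Add(Mul(182, Rational(365, 2)), 19026)) = Mul(43355, Add(33215, 19026)) = Mul(43355, 52241) = 2264908555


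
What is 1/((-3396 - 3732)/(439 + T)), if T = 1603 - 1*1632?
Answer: -205/3564 ≈ -0.057520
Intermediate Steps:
T = -29 (T = 1603 - 1632 = -29)
1/((-3396 - 3732)/(439 + T)) = 1/((-3396 - 3732)/(439 - 29)) = 1/(-7128/410) = 1/(-7128*1/410) = 1/(-3564/205) = -205/3564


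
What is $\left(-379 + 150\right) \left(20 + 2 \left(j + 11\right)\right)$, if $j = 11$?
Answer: $-14656$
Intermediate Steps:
$\left(-379 + 150\right) \left(20 + 2 \left(j + 11\right)\right) = \left(-379 + 150\right) \left(20 + 2 \left(11 + 11\right)\right) = - 229 \left(20 + 2 \cdot 22\right) = - 229 \left(20 + 44\right) = \left(-229\right) 64 = -14656$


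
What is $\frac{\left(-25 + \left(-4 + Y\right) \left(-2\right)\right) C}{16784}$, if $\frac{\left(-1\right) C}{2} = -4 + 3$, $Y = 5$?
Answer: $- \frac{27}{8392} \approx -0.0032174$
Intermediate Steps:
$C = 2$ ($C = - 2 \left(-4 + 3\right) = \left(-2\right) \left(-1\right) = 2$)
$\frac{\left(-25 + \left(-4 + Y\right) \left(-2\right)\right) C}{16784} = \frac{\left(-25 + \left(-4 + 5\right) \left(-2\right)\right) 2}{16784} = \left(-25 + 1 \left(-2\right)\right) 2 \cdot \frac{1}{16784} = \left(-25 - 2\right) 2 \cdot \frac{1}{16784} = \left(-27\right) 2 \cdot \frac{1}{16784} = \left(-54\right) \frac{1}{16784} = - \frac{27}{8392}$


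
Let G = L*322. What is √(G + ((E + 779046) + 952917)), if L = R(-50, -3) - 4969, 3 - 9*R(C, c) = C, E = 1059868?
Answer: √10743383/3 ≈ 1092.6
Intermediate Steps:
R(C, c) = ⅓ - C/9
L = -44668/9 (L = (⅓ - ⅑*(-50)) - 4969 = (⅓ + 50/9) - 4969 = 53/9 - 4969 = -44668/9 ≈ -4963.1)
G = -14383096/9 (G = -44668/9*322 = -14383096/9 ≈ -1.5981e+6)
√(G + ((E + 779046) + 952917)) = √(-14383096/9 + ((1059868 + 779046) + 952917)) = √(-14383096/9 + (1838914 + 952917)) = √(-14383096/9 + 2791831) = √(10743383/9) = √10743383/3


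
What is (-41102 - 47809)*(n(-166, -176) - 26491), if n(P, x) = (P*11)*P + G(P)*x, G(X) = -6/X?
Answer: -2041338501117/83 ≈ -2.4594e+10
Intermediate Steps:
n(P, x) = 11*P² - 6*x/P (n(P, x) = (P*11)*P + (-6/P)*x = (11*P)*P - 6*x/P = 11*P² - 6*x/P)
(-41102 - 47809)*(n(-166, -176) - 26491) = (-41102 - 47809)*((-6*(-176) + 11*(-166)³)/(-166) - 26491) = -88911*(-(1056 + 11*(-4574296))/166 - 26491) = -88911*(-(1056 - 50317256)/166 - 26491) = -88911*(-1/166*(-50316200) - 26491) = -88911*(25158100/83 - 26491) = -88911*22959347/83 = -2041338501117/83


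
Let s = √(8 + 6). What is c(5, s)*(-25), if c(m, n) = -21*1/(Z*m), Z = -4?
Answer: -105/4 ≈ -26.250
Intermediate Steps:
s = √14 ≈ 3.7417
c(m, n) = 21/(4*m) (c(m, n) = -21*(-1/(4*m)) = -(-21)/(4*m) = 21/(4*m))
c(5, s)*(-25) = ((21/4)/5)*(-25) = ((21/4)*(⅕))*(-25) = (21/20)*(-25) = -105/4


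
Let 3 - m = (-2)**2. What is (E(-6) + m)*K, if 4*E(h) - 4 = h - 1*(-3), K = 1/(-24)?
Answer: 1/32 ≈ 0.031250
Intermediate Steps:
K = -1/24 ≈ -0.041667
m = -1 (m = 3 - 1*(-2)**2 = 3 - 1*4 = 3 - 4 = -1)
E(h) = 7/4 + h/4 (E(h) = 1 + (h - 1*(-3))/4 = 1 + (h + 3)/4 = 1 + (3 + h)/4 = 1 + (3/4 + h/4) = 7/4 + h/4)
(E(-6) + m)*K = ((7/4 + (1/4)*(-6)) - 1)*(-1/24) = ((7/4 - 3/2) - 1)*(-1/24) = (1/4 - 1)*(-1/24) = -3/4*(-1/24) = 1/32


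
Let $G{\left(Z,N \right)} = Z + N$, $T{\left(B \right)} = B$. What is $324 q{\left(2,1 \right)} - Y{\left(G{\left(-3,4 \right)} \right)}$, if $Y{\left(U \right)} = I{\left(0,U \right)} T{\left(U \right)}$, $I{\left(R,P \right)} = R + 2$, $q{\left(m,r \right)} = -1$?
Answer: $-326$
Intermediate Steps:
$G{\left(Z,N \right)} = N + Z$
$I{\left(R,P \right)} = 2 + R$
$Y{\left(U \right)} = 2 U$ ($Y{\left(U \right)} = \left(2 + 0\right) U = 2 U$)
$324 q{\left(2,1 \right)} - Y{\left(G{\left(-3,4 \right)} \right)} = 324 \left(-1\right) - 2 \left(4 - 3\right) = -324 - 2 \cdot 1 = -324 - 2 = -326$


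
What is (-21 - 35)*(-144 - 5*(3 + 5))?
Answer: 10304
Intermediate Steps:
(-21 - 35)*(-144 - 5*(3 + 5)) = -56*(-144 - 5*8) = -56*(-144 - 40) = -56*(-184) = 10304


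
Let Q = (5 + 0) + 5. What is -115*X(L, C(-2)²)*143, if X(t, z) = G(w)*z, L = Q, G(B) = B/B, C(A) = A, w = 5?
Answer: -65780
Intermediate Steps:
G(B) = 1
Q = 10 (Q = 5 + 5 = 10)
L = 10
X(t, z) = z (X(t, z) = 1*z = z)
-115*X(L, C(-2)²)*143 = -115*(-2)²*143 = -115*4*143 = -460*143 = -65780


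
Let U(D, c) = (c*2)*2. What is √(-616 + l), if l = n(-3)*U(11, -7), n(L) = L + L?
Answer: 8*I*√7 ≈ 21.166*I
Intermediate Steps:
U(D, c) = 4*c (U(D, c) = (2*c)*2 = 4*c)
n(L) = 2*L
l = 168 (l = (2*(-3))*(4*(-7)) = -6*(-28) = 168)
√(-616 + l) = √(-616 + 168) = √(-448) = 8*I*√7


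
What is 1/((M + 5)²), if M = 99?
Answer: 1/10816 ≈ 9.2456e-5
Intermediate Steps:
1/((M + 5)²) = 1/((99 + 5)²) = 1/(104²) = 1/10816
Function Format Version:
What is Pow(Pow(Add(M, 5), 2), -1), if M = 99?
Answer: Rational(1, 10816) ≈ 9.2456e-5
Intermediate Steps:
Pow(Pow(Add(M, 5), 2), -1) = Pow(Pow(Add(99, 5), 2), -1) = Pow(Pow(104, 2), -1) = Pow(10816, -1) = Rational(1, 10816)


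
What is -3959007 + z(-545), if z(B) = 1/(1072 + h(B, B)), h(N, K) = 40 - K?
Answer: -6560074598/1657 ≈ -3.9590e+6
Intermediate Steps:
z(B) = 1/(1112 - B) (z(B) = 1/(1072 + (40 - B)) = 1/(1112 - B))
-3959007 + z(-545) = -3959007 - 1/(-1112 - 545) = -3959007 - 1/(-1657) = -3959007 - 1*(-1/1657) = -3959007 + 1/1657 = -6560074598/1657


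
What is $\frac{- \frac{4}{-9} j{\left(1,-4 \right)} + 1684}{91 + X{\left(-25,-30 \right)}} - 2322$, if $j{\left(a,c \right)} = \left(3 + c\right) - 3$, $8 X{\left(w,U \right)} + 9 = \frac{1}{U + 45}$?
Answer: $- \frac{37264838}{16179} \approx -2303.3$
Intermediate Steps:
$X{\left(w,U \right)} = - \frac{9}{8} + \frac{1}{8 \left(45 + U\right)}$ ($X{\left(w,U \right)} = - \frac{9}{8} + \frac{1}{8 \left(U + 45\right)} = - \frac{9}{8} + \frac{1}{8 \left(45 + U\right)}$)
$j{\left(a,c \right)} = c$
$\frac{- \frac{4}{-9} j{\left(1,-4 \right)} + 1684}{91 + X{\left(-25,-30 \right)}} - 2322 = \frac{- \frac{4}{-9} \left(-4\right) + 1684}{91 + \frac{-404 - -270}{8 \left(45 - 30\right)}} - 2322 = \frac{\left(-4\right) \left(- \frac{1}{9}\right) \left(-4\right) + 1684}{91 + \frac{-404 + 270}{8 \cdot 15}} - 2322 = \frac{\frac{4}{9} \left(-4\right) + 1684}{91 + \frac{1}{8} \cdot \frac{1}{15} \left(-134\right)} - 2322 = \frac{- \frac{16}{9} + 1684}{91 - \frac{67}{60}} - 2322 = \frac{15140}{9 \cdot \frac{5393}{60}} - 2322 = \frac{15140}{9} \cdot \frac{60}{5393} - 2322 = \frac{302800}{16179} - 2322 = - \frac{37264838}{16179}$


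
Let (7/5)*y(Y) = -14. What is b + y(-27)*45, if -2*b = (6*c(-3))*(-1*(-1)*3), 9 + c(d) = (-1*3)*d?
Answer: -450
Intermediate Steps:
c(d) = -9 - 3*d (c(d) = -9 + (-1*3)*d = -9 - 3*d)
y(Y) = -10 (y(Y) = (5/7)*(-14) = -10)
b = 0 (b = -6*(-9 - 3*(-3))*-1*(-1)*3/2 = -6*(-9 + 9)*1*3/2 = -6*0*3/2 = -0*3 = -½*0 = 0)
b + y(-27)*45 = 0 - 10*45 = 0 - 450 = -450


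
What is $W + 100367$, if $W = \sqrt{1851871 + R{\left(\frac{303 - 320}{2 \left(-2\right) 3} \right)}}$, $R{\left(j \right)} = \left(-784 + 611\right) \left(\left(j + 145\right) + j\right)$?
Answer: $100367 + \frac{5 \sqrt{2629866}}{6} \approx 1.0172 \cdot 10^{5}$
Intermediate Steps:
$R{\left(j \right)} = -25085 - 346 j$ ($R{\left(j \right)} = - 173 \left(\left(145 + j\right) + j\right) = - 173 \left(145 + 2 j\right) = -25085 - 346 j$)
$W = \frac{5 \sqrt{2629866}}{6}$ ($W = \sqrt{1851871 - \left(25085 + 346 \frac{303 - 320}{2 \left(-2\right) 3}\right)} = \sqrt{1851871 - \left(25085 + 346 \frac{303 - 320}{\left(-4\right) 3}\right)} = \sqrt{1851871 - \left(25085 + 346 \left(- \frac{17}{-12}\right)\right)} = \sqrt{1851871 - \left(25085 + 346 \left(\left(-17\right) \left(- \frac{1}{12}\right)\right)\right)} = \sqrt{1851871 - \frac{153451}{6}} = \sqrt{\frac{10957775}{6}} = \frac{5 \sqrt{2629866}}{6} \approx 1351.4$)
$W + 100367 = \frac{5 \sqrt{2629866}}{6} + 100367 = 100367 + \frac{5 \sqrt{2629866}}{6}$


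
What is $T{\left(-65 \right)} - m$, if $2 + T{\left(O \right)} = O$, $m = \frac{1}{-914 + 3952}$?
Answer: $- \frac{203547}{3038} \approx -67.0$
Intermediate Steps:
$m = \frac{1}{3038} \approx 0.00032916$
$T{\left(O \right)} = -2 + O$
$T{\left(-65 \right)} - m = \left(-2 - 65\right) - \frac{1}{3038} = -67 - \frac{1}{3038} = - \frac{203547}{3038}$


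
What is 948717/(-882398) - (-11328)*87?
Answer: 79057640601/80218 ≈ 9.8554e+5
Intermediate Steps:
948717/(-882398) - (-11328)*87 = 948717*(-1/882398) - 1*(-985536) = -86247/80218 + 985536 = 79057640601/80218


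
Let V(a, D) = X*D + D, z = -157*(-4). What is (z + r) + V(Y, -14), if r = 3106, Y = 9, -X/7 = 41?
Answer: 7738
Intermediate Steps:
X = -287 (X = -7*41 = -287)
z = 628
V(a, D) = -286*D (V(a, D) = -287*D + D = -286*D)
(z + r) + V(Y, -14) = (628 + 3106) - 286*(-14) = 3734 + 4004 = 7738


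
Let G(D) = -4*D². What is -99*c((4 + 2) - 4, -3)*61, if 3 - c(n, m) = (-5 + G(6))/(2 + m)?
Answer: 881694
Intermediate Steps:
c(n, m) = 3 + 149/(2 + m) (c(n, m) = 3 - (-5 - 4*6²)/(2 + m) = 3 - (-5 - 4*36)/(2 + m) = 3 - (-5 - 144)/(2 + m) = 3 - (-149)/(2 + m) = 3 + 149/(2 + m))
-99*c((4 + 2) - 4, -3)*61 = -99*(155 + 3*(-3))/(2 - 3)*61 = -99*(155 - 9)/(-1)*61 = -(-99)*146*61 = -99*(-146)*61 = 14454*61 = 881694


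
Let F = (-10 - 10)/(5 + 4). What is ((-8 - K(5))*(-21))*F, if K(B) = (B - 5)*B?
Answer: -1120/3 ≈ -373.33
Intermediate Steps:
K(B) = B*(-5 + B) (K(B) = (-5 + B)*B = B*(-5 + B))
F = -20/9 ≈ -2.2222
((-8 - K(5))*(-21))*F = ((-8 - 5*(-5 + 5))*(-21))*(-20/9) = ((-8 - 5*0)*(-21))*(-20/9) = ((-8 - 1*0)*(-21))*(-20/9) = ((-8 + 0)*(-21))*(-20/9) = -8*(-21)*(-20/9) = 168*(-20/9) = -1120/3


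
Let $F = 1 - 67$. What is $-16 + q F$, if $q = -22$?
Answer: $1436$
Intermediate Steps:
$F = -66$
$-16 + q F = -16 - -1452 = -16 + 1452 = 1436$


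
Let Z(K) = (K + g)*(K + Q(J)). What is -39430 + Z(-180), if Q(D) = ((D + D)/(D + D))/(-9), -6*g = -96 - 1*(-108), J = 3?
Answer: -59848/9 ≈ -6649.8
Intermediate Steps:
g = -2 (g = -(-96 - 1*(-108))/6 = -(-96 + 108)/6 = -⅙*12 = -2)
Q(D) = -⅑ (Q(D) = ((2*D)/((2*D)))*(-⅑) = ((2*D)*(1/(2*D)))*(-⅑) = 1*(-⅑) = -⅑)
Z(K) = (-2 + K)*(-⅑ + K) (Z(K) = (K - 2)*(K - ⅑) = (-2 + K)*(-⅑ + K))
-39430 + Z(-180) = -39430 + (2/9 + (-180)² - 19/9*(-180)) = -39430 + (2/9 + 32400 + 380) = -39430 + 295022/9 = -59848/9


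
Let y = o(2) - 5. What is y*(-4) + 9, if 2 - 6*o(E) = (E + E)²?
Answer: 115/3 ≈ 38.333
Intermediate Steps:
o(E) = ⅓ - 2*E²/3 (o(E) = ⅓ - (E + E)²/6 = ⅓ - 4*E²/6 = ⅓ - 2*E²/3)
y = -22/3 (y = (⅓ - ⅔*2²) - 5 = (⅓ - ⅔*4) - 5 = (⅓ - 8/3) - 5 = -7/3 - 5 = -22/3 ≈ -7.3333)
y*(-4) + 9 = -22/3*(-4) + 9 = 88/3 + 9 = 115/3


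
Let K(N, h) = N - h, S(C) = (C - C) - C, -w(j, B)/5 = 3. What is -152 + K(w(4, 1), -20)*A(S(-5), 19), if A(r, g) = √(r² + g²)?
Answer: -152 + 5*√386 ≈ -53.766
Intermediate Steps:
w(j, B) = -15 (w(j, B) = -5*3 = -15)
S(C) = -C (S(C) = 0 - C = -C)
A(r, g) = √(g² + r²)
-152 + K(w(4, 1), -20)*A(S(-5), 19) = -152 + (-15 - 1*(-20))*√(19² + (-1*(-5))²) = -152 + (-15 + 20)*√(361 + 5²) = -152 + 5*√(361 + 25) = -152 + 5*√386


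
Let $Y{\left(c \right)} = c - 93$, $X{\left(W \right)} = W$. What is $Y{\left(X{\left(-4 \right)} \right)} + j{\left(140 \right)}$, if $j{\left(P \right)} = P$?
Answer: $43$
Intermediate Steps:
$Y{\left(c \right)} = -93 + c$
$Y{\left(X{\left(-4 \right)} \right)} + j{\left(140 \right)} = \left(-93 - 4\right) + 140 = -97 + 140 = 43$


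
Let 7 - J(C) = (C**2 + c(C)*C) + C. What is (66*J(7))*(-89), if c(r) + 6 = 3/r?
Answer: 58740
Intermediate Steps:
c(r) = -6 + 3/r
J(C) = 7 - C - C**2 - C*(-6 + 3/C) (J(C) = 7 - ((C**2 + (-6 + 3/C)*C) + C) = 7 - ((C**2 + C*(-6 + 3/C)) + C) = 7 - (C + C**2 + C*(-6 + 3/C)) = 7 + (-C - C**2 - C*(-6 + 3/C)) = 7 - C - C**2 - C*(-6 + 3/C))
(66*J(7))*(-89) = (66*(4 - 1*7**2 + 5*7))*(-89) = (66*(4 - 1*49 + 35))*(-89) = (66*(4 - 49 + 35))*(-89) = (66*(-10))*(-89) = -660*(-89) = 58740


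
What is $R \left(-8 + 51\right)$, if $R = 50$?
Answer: $2150$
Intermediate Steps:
$R \left(-8 + 51\right) = 50 \left(-8 + 51\right) = 50 \cdot 43 = 2150$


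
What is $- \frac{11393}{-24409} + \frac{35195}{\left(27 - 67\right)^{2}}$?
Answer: $\frac{175460711}{7810880} \approx 22.464$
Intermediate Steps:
$- \frac{11393}{-24409} + \frac{35195}{\left(27 - 67\right)^{2}} = \left(-11393\right) \left(- \frac{1}{24409}\right) + \frac{35195}{\left(-40\right)^{2}} = \frac{11393}{24409} + \frac{35195}{1600} = \frac{11393}{24409} + 35195 \cdot \frac{1}{1600} = \frac{11393}{24409} + \frac{7039}{320} = \frac{175460711}{7810880}$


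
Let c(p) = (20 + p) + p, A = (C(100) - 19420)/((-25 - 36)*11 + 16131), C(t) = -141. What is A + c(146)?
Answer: 4803959/15460 ≈ 310.73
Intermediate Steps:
A = -19561/15460 (A = (-141 - 19420)/((-25 - 36)*11 + 16131) = -19561/(-61*11 + 16131) = -19561/(-671 + 16131) = -19561/15460 ≈ -1.2653)
c(p) = 20 + 2*p
A + c(146) = -19561/15460 + (20 + 2*146) = -19561/15460 + (20 + 292) = -19561/15460 + 312 = 4803959/15460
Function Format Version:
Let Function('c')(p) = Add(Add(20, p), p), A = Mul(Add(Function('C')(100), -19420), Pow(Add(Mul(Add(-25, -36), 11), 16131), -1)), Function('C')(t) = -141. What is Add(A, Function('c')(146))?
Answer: Rational(4803959, 15460) ≈ 310.73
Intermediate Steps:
A = Rational(-19561, 15460) (A = Mul(Add(-141, -19420), Pow(Add(Mul(Add(-25, -36), 11), 16131), -1)) = Mul(-19561, Pow(Add(Mul(-61, 11), 16131), -1)) = Mul(-19561, Pow(Add(-671, 16131), -1)) = Mul(-19561, Pow(15460, -1)) = Mul(-19561, Rational(1, 15460)) = Rational(-19561, 15460) ≈ -1.2653)
Function('c')(p) = Add(20, Mul(2, p))
Add(A, Function('c')(146)) = Add(Rational(-19561, 15460), Add(20, Mul(2, 146))) = Add(Rational(-19561, 15460), Add(20, 292)) = Add(Rational(-19561, 15460), 312) = Rational(4803959, 15460)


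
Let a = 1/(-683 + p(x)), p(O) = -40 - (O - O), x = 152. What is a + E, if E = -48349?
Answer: -34956328/723 ≈ -48349.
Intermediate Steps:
p(O) = -40 (p(O) = -40 - 1*0 = -40 + 0 = -40)
a = -1/723 (a = 1/(-683 - 40) = 1/(-723) = -1/723 ≈ -0.0013831)
a + E = -1/723 - 48349 = -34956328/723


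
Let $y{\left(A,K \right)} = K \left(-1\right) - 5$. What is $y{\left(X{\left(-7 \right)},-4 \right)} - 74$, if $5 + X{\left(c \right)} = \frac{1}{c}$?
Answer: $-75$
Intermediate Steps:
$X{\left(c \right)} = -5 + \frac{1}{c}$
$y{\left(A,K \right)} = -5 - K$ ($y{\left(A,K \right)} = - K - 5 = -5 - K$)
$y{\left(X{\left(-7 \right)},-4 \right)} - 74 = \left(-5 - -4\right) - 74 = \left(-5 + 4\right) - 74 = -1 - 74 = -75$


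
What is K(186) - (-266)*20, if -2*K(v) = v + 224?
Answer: 5115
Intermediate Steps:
K(v) = -112 - v/2 (K(v) = -(v + 224)/2 = -(224 + v)/2 = -112 - v/2)
K(186) - (-266)*20 = (-112 - ½*186) - (-266)*20 = (-112 - 93) - 1*(-5320) = -205 + 5320 = 5115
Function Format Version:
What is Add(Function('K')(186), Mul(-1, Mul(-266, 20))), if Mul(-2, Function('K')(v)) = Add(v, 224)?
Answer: 5115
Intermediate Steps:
Function('K')(v) = Add(-112, Mul(Rational(-1, 2), v)) (Function('K')(v) = Mul(Rational(-1, 2), Add(v, 224)) = Mul(Rational(-1, 2), Add(224, v)) = Add(-112, Mul(Rational(-1, 2), v)))
Add(Function('K')(186), Mul(-1, Mul(-266, 20))) = Add(Add(-112, Mul(Rational(-1, 2), 186)), Mul(-1, Mul(-266, 20))) = Add(Add(-112, -93), Mul(-1, -5320)) = Add(-205, 5320) = 5115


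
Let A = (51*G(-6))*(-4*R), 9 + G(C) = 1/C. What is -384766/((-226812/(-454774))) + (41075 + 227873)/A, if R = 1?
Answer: -40894317582413/53017305 ≈ -7.7134e+5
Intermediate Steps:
G(C) = -9 + 1/C
A = 1870 (A = (51*(-9 + 1/(-6)))*(-4*1) = (51*(-9 - ⅙))*(-4) = (51*(-55/6))*(-4) = -935/2*(-4) = 1870)
-384766/((-226812/(-454774))) + (41075 + 227873)/A = -384766/((-226812/(-454774))) + (41075 + 227873)/1870 = -384766/((-226812*(-1/454774))) + 268948*(1/1870) = -384766/113406/227387 + 134474/935 = -384766*227387/113406 + 134474/935 = -43745393221/56703 + 134474/935 = -40894317582413/53017305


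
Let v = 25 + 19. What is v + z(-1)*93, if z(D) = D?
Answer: -49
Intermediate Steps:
v = 44
v + z(-1)*93 = 44 - 1*93 = 44 - 93 = -49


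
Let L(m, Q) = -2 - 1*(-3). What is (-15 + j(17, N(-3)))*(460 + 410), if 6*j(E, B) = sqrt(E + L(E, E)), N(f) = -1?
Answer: -13050 + 435*sqrt(2) ≈ -12435.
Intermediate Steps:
L(m, Q) = 1 (L(m, Q) = -2 + 3 = 1)
j(E, B) = sqrt(1 + E)/6 (j(E, B) = sqrt(E + 1)/6 = sqrt(1 + E)/6)
(-15 + j(17, N(-3)))*(460 + 410) = (-15 + sqrt(1 + 17)/6)*(460 + 410) = (-15 + sqrt(18)/6)*870 = (-15 + (3*sqrt(2))/6)*870 = (-15 + sqrt(2)/2)*870 = -13050 + 435*sqrt(2)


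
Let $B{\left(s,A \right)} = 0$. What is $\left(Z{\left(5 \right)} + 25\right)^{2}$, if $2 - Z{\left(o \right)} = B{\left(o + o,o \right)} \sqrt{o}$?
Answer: $729$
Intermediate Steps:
$Z{\left(o \right)} = 2$ ($Z{\left(o \right)} = 2 - 0 \sqrt{o} = 2 - 0 = 2 + 0 = 2$)
$\left(Z{\left(5 \right)} + 25\right)^{2} = \left(2 + 25\right)^{2} = 27^{2} = 729$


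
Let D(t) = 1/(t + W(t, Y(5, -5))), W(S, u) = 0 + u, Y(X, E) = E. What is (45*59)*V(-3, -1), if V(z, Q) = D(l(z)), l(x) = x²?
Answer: 2655/4 ≈ 663.75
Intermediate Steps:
W(S, u) = u
D(t) = 1/(-5 + t) (D(t) = 1/(t - 5) = 1/(-5 + t))
V(z, Q) = 1/(-5 + z²)
(45*59)*V(-3, -1) = (45*59)/(-5 + (-3)²) = 2655/(-5 + 9) = 2655/4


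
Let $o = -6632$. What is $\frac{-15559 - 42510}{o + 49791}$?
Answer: $- \frac{58069}{43159} \approx -1.3455$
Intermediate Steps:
$\frac{-15559 - 42510}{o + 49791} = \frac{-15559 - 42510}{-6632 + 49791} = - \frac{58069}{43159}$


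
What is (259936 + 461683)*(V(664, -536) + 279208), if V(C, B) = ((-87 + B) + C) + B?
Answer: 201124596347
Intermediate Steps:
V(C, B) = -87 + C + 2*B (V(C, B) = (-87 + B + C) + B = -87 + C + 2*B)
(259936 + 461683)*(V(664, -536) + 279208) = (259936 + 461683)*((-87 + 664 + 2*(-536)) + 279208) = 721619*((-87 + 664 - 1072) + 279208) = 721619*(-495 + 279208) = 721619*278713 = 201124596347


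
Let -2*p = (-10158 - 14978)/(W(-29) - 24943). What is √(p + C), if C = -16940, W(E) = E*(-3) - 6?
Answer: 4*I*√163613266734/12431 ≈ 130.16*I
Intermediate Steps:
W(E) = -6 - 3*E (W(E) = -3*E - 6 = -6 - 3*E)
p = -6284/12431 (p = -(-10158 - 14978)/(2*((-6 - 3*(-29)) - 24943)) = -(-12568)/((-6 + 87) - 24943) = -(-12568)/(81 - 24943) = -(-12568)/(-24862) = -(-12568)*(-1)/24862 = -½*12568/12431 = -6284/12431 ≈ -0.50551)
√(p + C) = √(-6284/12431 - 16940) = √(-210587424/12431) = 4*I*√163613266734/12431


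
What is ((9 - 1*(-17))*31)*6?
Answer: 4836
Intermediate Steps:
((9 - 1*(-17))*31)*6 = ((9 + 17)*31)*6 = (26*31)*6 = 806*6 = 4836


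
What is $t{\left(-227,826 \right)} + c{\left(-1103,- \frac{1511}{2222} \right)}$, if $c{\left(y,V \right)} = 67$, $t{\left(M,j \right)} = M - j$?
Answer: $-986$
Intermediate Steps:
$t{\left(-227,826 \right)} + c{\left(-1103,- \frac{1511}{2222} \right)} = \left(-227 - 826\right) + 67 = -1053 + 67 = -986$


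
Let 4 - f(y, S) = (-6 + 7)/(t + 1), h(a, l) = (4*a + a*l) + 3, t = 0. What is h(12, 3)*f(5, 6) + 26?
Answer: 287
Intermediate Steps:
h(a, l) = 3 + 4*a + a*l
f(y, S) = 3 (f(y, S) = 4 - (-6 + 7)/(0 + 1) = 4 - 1/1 = 4 - 1 = 3)
h(12, 3)*f(5, 6) + 26 = (3 + 4*12 + 12*3)*3 + 26 = (3 + 48 + 36)*3 + 26 = 87*3 + 26 = 261 + 26 = 287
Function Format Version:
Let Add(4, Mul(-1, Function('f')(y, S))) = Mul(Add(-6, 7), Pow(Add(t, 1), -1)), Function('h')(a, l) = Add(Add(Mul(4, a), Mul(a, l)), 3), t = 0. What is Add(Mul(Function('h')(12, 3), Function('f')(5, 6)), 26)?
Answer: 287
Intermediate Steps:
Function('h')(a, l) = Add(3, Mul(4, a), Mul(a, l))
Function('f')(y, S) = 3 (Function('f')(y, S) = Add(4, Mul(-1, Mul(Add(-6, 7), Pow(Add(0, 1), -1)))) = Add(4, Mul(-1, Mul(1, Pow(1, -1)))) = Add(4, Mul(-1, Mul(1, 1))) = Add(4, Mul(-1, 1)) = Add(4, -1) = 3)
Add(Mul(Function('h')(12, 3), Function('f')(5, 6)), 26) = Add(Mul(Add(3, Mul(4, 12), Mul(12, 3)), 3), 26) = Add(Mul(Add(3, 48, 36), 3), 26) = Add(Mul(87, 3), 26) = Add(261, 26) = 287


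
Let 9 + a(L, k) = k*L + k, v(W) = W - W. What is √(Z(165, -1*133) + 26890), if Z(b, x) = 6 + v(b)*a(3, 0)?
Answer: 164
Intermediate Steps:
v(W) = 0
a(L, k) = -9 + k + L*k (a(L, k) = -9 + (k*L + k) = -9 + (L*k + k) = -9 + (k + L*k) = -9 + k + L*k)
Z(b, x) = 6 (Z(b, x) = 6 + 0*(-9 + 0 + 3*0) = 6 + 0*(-9 + 0 + 0) = 6 + 0*(-9) = 6 + 0 = 6)
√(Z(165, -1*133) + 26890) = √(6 + 26890) = √26896 = 164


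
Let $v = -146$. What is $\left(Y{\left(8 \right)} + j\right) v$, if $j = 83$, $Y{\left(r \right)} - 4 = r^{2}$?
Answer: $-22046$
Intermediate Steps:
$Y{\left(r \right)} = 4 + r^{2}$
$\left(Y{\left(8 \right)} + j\right) v = \left(\left(4 + 8^{2}\right) + 83\right) \left(-146\right) = \left(\left(4 + 64\right) + 83\right) \left(-146\right) = \left(68 + 83\right) \left(-146\right) = 151 \left(-146\right) = -22046$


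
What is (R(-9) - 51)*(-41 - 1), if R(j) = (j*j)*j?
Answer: 32760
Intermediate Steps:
R(j) = j³ (R(j) = j²*j = j³)
(R(-9) - 51)*(-41 - 1) = ((-9)³ - 51)*(-41 - 1) = (-729 - 51)*(-42) = -780*(-42) = 32760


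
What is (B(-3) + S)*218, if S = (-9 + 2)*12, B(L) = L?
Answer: -18966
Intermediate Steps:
S = -84 (S = -7*12 = -84)
(B(-3) + S)*218 = (-3 - 84)*218 = -87*218 = -18966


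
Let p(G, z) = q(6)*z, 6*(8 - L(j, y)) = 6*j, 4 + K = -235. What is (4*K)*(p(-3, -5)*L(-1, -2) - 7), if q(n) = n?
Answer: 264812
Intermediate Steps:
K = -239 (K = -4 - 235 = -239)
L(j, y) = 8 - j
p(G, z) = 6*z
(4*K)*(p(-3, -5)*L(-1, -2) - 7) = (4*(-239))*((6*(-5))*(8 - 1*(-1)) - 7) = -956*(-30*(8 + 1) - 7) = -956*(-30*9 - 7) = -956*(-270 - 7) = -956*(-277) = 264812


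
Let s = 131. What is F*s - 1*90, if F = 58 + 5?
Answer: 8163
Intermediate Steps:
F = 63
F*s - 1*90 = 63*131 - 1*90 = 8253 - 90 = 8163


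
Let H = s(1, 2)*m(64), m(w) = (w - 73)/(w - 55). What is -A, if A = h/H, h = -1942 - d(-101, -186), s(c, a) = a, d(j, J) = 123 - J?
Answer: -2251/2 ≈ -1125.5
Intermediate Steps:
m(w) = (-73 + w)/(-55 + w)
H = -2 (H = 2*((-73 + 64)/(-55 + 64)) = 2*(-9/9) = 2*((⅑)*(-9)) = 2*(-1) = -2)
h = -2251 (h = -1942 - (123 - 1*(-186)) = -1942 - (123 + 186) = -1942 - 1*309 = -1942 - 309 = -2251)
A = 2251/2 (A = -2251/(-2) = -2251*(-½) = 2251/2 ≈ 1125.5)
-A = -1*2251/2 = -2251/2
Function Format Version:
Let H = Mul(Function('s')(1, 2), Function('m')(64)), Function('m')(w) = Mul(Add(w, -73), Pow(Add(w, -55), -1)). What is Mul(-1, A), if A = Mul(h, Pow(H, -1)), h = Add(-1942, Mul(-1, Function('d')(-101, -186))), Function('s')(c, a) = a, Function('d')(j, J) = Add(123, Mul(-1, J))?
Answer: Rational(-2251, 2) ≈ -1125.5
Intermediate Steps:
Function('m')(w) = Mul(Pow(Add(-55, w), -1), Add(-73, w)) (Function('m')(w) = Mul(Add(-73, w), Pow(Add(-55, w), -1)) = Mul(Pow(Add(-55, w), -1), Add(-73, w)))
H = -2 (H = Mul(2, Mul(Pow(Add(-55, 64), -1), Add(-73, 64))) = Mul(2, Mul(Pow(9, -1), -9)) = Mul(2, Mul(Rational(1, 9), -9)) = Mul(2, -1) = -2)
h = -2251 (h = Add(-1942, Mul(-1, Add(123, Mul(-1, -186)))) = Add(-1942, Mul(-1, Add(123, 186))) = Add(-1942, Mul(-1, 309)) = Add(-1942, -309) = -2251)
A = Rational(2251, 2) (A = Mul(-2251, Pow(-2, -1)) = Mul(-2251, Rational(-1, 2)) = Rational(2251, 2) ≈ 1125.5)
Mul(-1, A) = Mul(-1, Rational(2251, 2)) = Rational(-2251, 2)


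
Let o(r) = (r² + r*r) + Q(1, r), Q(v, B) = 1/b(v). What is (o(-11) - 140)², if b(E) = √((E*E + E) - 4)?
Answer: (204 - I*√2)²/4 ≈ 10404.0 - 144.25*I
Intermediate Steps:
b(E) = √(-4 + E + E²) (b(E) = √((E² + E) - 4) = √((E + E²) - 4) = √(-4 + E + E²))
Q(v, B) = (-4 + v + v²)^(-½) (Q(v, B) = 1/(√(-4 + v + v²)) = (-4 + v + v²)^(-½))
o(r) = 2*r² - I*√2/2 (o(r) = (r² + r*r) + (-4 + 1 + 1²)^(-½) = (r² + r²) + (-4 + 1 + 1)^(-½) = 2*r² + (-2)^(-½) = 2*r² - I*√2/2)
(o(-11) - 140)² = ((2*(-11)² - I*√2/2) - 140)² = ((2*121 - I*√2/2) - 140)² = ((242 - I*√2/2) - 140)² = (102 - I*√2/2)²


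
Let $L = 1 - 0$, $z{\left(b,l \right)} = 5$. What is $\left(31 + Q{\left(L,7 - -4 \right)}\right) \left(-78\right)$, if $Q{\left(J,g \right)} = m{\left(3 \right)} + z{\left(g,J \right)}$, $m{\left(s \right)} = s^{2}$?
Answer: $-3510$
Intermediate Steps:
$L = 1$ ($L = 1 + 0 = 1$)
$Q{\left(J,g \right)} = 14$ ($Q{\left(J,g \right)} = 3^{2} + 5 = 9 + 5 = 14$)
$\left(31 + Q{\left(L,7 - -4 \right)}\right) \left(-78\right) = \left(31 + 14\right) \left(-78\right) = 45 \left(-78\right) = -3510$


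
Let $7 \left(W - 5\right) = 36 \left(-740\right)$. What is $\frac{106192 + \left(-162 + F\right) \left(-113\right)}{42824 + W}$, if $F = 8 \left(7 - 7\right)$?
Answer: $\frac{79226}{24833} \approx 3.1904$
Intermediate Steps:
$W = - \frac{26605}{7}$ ($W = 5 + \frac{36 \left(-740\right)}{7} = 5 + \frac{1}{7} \left(-26640\right) = 5 - \frac{26640}{7} = - \frac{26605}{7} \approx -3800.7$)
$F = 0$ ($F = 8 \cdot 0 = 0$)
$\frac{106192 + \left(-162 + F\right) \left(-113\right)}{42824 + W} = \frac{106192 + \left(-162 + 0\right) \left(-113\right)}{42824 - \frac{26605}{7}} = \frac{106192 - -18306}{\frac{273163}{7}} = \left(106192 + 18306\right) \frac{7}{273163} = 124498 \cdot \frac{7}{273163} = \frac{79226}{24833}$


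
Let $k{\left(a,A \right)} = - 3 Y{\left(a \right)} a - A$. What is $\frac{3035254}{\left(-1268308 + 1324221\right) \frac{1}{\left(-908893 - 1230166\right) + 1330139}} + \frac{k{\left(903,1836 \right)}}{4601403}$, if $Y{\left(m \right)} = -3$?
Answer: $- \frac{54578367228701451}{1242890077} \approx -4.3912 \cdot 10^{7}$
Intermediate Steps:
$k{\left(a,A \right)} = - A + 9 a$ ($k{\left(a,A \right)} = \left(-3\right) \left(-3\right) a - A = 9 a - A = - A + 9 a$)
$\frac{3035254}{\left(-1268308 + 1324221\right) \frac{1}{\left(-908893 - 1230166\right) + 1330139}} + \frac{k{\left(903,1836 \right)}}{4601403} = \frac{3035254}{\left(-1268308 + 1324221\right) \frac{1}{\left(-908893 - 1230166\right) + 1330139}} + \frac{\left(-1\right) 1836 + 9 \cdot 903}{4601403} = \frac{3035254}{55913 \frac{1}{-2139059 + 1330139}} + \left(-1836 + 8127\right) \frac{1}{4601403} = \frac{3035254}{55913 \frac{1}{-808920}} + 6291 \cdot \frac{1}{4601403} = \frac{3035254}{55913 \left(- \frac{1}{808920}\right)} + \frac{699}{511267} = \frac{3035254}{- \frac{55913}{808920}} + \frac{699}{511267} = 3035254 \left(- \frac{808920}{55913}\right) + \frac{699}{511267} = - \frac{2455277665680}{55913} + \frac{699}{511267} = - \frac{54578367228701451}{1242890077}$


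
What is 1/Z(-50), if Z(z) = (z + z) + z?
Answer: -1/150 ≈ -0.0066667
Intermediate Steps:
Z(z) = 3*z (Z(z) = 2*z + z = 3*z)
1/Z(-50) = 1/(3*(-50)) = 1/(-150) = -1/150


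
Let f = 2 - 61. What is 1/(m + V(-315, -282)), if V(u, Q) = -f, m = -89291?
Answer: -1/89232 ≈ -1.1207e-5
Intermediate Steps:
f = -59
V(u, Q) = 59 (V(u, Q) = -1*(-59) = 59)
1/(m + V(-315, -282)) = 1/(-89291 + 59) = 1/(-89232) = -1/89232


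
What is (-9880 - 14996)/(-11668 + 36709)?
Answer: -8292/8347 ≈ -0.99341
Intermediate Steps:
(-9880 - 14996)/(-11668 + 36709) = -24876/25041 = -24876*1/25041 = -8292/8347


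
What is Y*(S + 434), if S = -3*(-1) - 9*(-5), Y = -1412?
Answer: -680584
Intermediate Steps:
S = 48 (S = 3 + 45 = 48)
Y*(S + 434) = -1412*(48 + 434) = -1412*482 = -680584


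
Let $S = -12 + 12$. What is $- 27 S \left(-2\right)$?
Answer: $0$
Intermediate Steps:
$S = 0$
$- 27 S \left(-2\right) = \left(-27\right) 0 \left(-2\right) = 0 \left(-2\right) = 0$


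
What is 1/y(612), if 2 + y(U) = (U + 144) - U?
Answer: 1/142 ≈ 0.0070423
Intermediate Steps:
y(U) = 142 (y(U) = -2 + ((U + 144) - U) = -2 + ((144 + U) - U) = -2 + 144 = 142)
1/y(612) = 1/142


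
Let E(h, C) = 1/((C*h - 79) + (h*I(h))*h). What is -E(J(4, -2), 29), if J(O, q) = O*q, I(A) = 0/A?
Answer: 1/311 ≈ 0.0032154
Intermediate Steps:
I(A) = 0
E(h, C) = 1/(-79 + C*h) (E(h, C) = 1/((C*h - 79) + (h*0)*h) = 1/((-79 + C*h) + 0*h) = 1/((-79 + C*h) + 0) = 1/(-79 + C*h))
-E(J(4, -2), 29) = -1/(-79 + 29*(4*(-2))) = -1/(-79 + 29*(-8)) = -1/(-79 - 232) = -1/(-311) = -1*(-1/311) = 1/311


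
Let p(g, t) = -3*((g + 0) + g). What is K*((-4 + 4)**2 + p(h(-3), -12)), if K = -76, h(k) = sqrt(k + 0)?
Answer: 456*I*sqrt(3) ≈ 789.82*I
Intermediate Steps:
h(k) = sqrt(k)
p(g, t) = -6*g (p(g, t) = -3*(g + g) = -6*g)
K*((-4 + 4)**2 + p(h(-3), -12)) = -76*((-4 + 4)**2 - 6*I*sqrt(3)) = -76*(0**2 - 6*I*sqrt(3)) = -76*(0 - 6*I*sqrt(3)) = -(-456)*I*sqrt(3) = 456*I*sqrt(3)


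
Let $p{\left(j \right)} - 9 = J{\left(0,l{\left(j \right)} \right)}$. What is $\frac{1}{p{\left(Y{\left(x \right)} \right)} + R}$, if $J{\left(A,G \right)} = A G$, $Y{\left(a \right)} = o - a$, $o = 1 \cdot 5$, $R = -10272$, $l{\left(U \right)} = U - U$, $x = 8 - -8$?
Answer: $- \frac{1}{10263} \approx -9.7437 \cdot 10^{-5}$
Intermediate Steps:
$x = 16$ ($x = 8 + 8 = 16$)
$l{\left(U \right)} = 0$
$o = 5$
$Y{\left(a \right)} = 5 - a$
$p{\left(j \right)} = 9$ ($p{\left(j \right)} = 9 + 0 \cdot 0 = 9 + 0 = 9$)
$\frac{1}{p{\left(Y{\left(x \right)} \right)} + R} = \frac{1}{9 - 10272} = \frac{1}{-10263} = - \frac{1}{10263}$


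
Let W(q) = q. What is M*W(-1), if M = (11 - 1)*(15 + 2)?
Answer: -170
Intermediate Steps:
M = 170 (M = 10*17 = 170)
M*W(-1) = 170*(-1) = -170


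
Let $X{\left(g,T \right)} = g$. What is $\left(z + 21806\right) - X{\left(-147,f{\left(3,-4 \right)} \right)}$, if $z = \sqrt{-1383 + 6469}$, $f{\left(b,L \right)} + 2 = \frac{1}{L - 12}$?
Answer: $21953 + \sqrt{5086} \approx 22024.0$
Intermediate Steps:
$f{\left(b,L \right)} = -2 + \frac{1}{-12 + L}$ ($f{\left(b,L \right)} = -2 + \frac{1}{L - 12} = -2 + \frac{1}{-12 + L}$)
$z = \sqrt{5086} \approx 71.316$
$\left(z + 21806\right) - X{\left(-147,f{\left(3,-4 \right)} \right)} = \left(\sqrt{5086} + 21806\right) - -147 = \left(21806 + \sqrt{5086}\right) + 147 = 21953 + \sqrt{5086}$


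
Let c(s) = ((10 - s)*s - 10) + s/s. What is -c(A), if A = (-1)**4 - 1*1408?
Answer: 1993728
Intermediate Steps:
A = -1407 (A = 1 - 1408 = -1407)
c(s) = -9 + s*(10 - s) (c(s) = (s*(10 - s) - 10) + 1 = (-10 + s*(10 - s)) + 1 = -9 + s*(10 - s))
-c(A) = -(-9 - 1*(-1407)**2 + 10*(-1407)) = -(-9 - 1*1979649 - 14070) = -(-9 - 1979649 - 14070) = -1*(-1993728) = 1993728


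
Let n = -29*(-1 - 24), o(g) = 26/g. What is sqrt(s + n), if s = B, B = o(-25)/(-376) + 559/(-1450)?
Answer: 7*sqrt(2747288697)/13630 ≈ 26.919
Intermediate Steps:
B = -52169/136300 (B = (26/(-25))/(-376) + 559/(-1450) = (26*(-1/25))*(-1/376) + 559*(-1/1450) = -26/25*(-1/376) - 559/1450 = 13/4700 - 559/1450 = -52169/136300 ≈ -0.38275)
n = 725 (n = -29*(-25) = 725)
s = -52169/136300 ≈ -0.38275
sqrt(s + n) = sqrt(-52169/136300 + 725) = sqrt(98765331/136300) = 7*sqrt(2747288697)/13630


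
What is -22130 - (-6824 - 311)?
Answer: -14995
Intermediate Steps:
-22130 - (-6824 - 311) = -22130 - 1*(-7135) = -22130 + 7135 = -14995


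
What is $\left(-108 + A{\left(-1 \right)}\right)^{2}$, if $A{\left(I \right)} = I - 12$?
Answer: $14641$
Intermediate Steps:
$A{\left(I \right)} = -12 + I$
$\left(-108 + A{\left(-1 \right)}\right)^{2} = \left(-108 - 13\right)^{2} = \left(-121\right)^{2} = 14641$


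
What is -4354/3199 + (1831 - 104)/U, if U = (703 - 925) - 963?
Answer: -1526309/541545 ≈ -2.8184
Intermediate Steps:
U = -1185 (U = -222 - 963 = -1185)
-4354/3199 + (1831 - 104)/U = -4354/3199 + (1831 - 104)/(-1185) = -4354*1/3199 + 1727*(-1/1185) = -622/457 - 1727/1185 = -1526309/541545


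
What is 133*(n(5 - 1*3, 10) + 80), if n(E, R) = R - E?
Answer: 11704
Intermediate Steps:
133*(n(5 - 1*3, 10) + 80) = 133*((10 - (5 - 1*3)) + 80) = 133*((10 - (5 - 3)) + 80) = 133*((10 - 1*2) + 80) = 133*((10 - 2) + 80) = 133*(8 + 80) = 133*88 = 11704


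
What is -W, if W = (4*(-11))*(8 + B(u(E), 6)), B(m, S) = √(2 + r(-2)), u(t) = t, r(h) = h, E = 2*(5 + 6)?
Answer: 352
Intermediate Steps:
E = 22 (E = 2*11 = 22)
B(m, S) = 0 (B(m, S) = √(2 - 2) = √0 = 0)
W = -352 (W = (4*(-11))*(8 + 0) = -44*8 = -352)
-W = -1*(-352) = 352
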